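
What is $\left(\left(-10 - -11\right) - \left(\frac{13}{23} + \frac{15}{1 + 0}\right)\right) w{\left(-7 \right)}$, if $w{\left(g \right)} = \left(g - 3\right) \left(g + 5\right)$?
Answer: $- \frac{6700}{23} \approx -291.3$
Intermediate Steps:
$w{\left(g \right)} = \left(-3 + g\right) \left(5 + g\right)$
$\left(\left(-10 - -11\right) - \left(\frac{13}{23} + \frac{15}{1 + 0}\right)\right) w{\left(-7 \right)} = \left(\left(-10 - -11\right) - \left(\frac{13}{23} + \frac{15}{1 + 0}\right)\right) \left(-15 + \left(-7\right)^{2} + 2 \left(-7\right)\right) = \left(\left(-10 + 11\right) - \left(\frac{13}{23} + \frac{15}{1}\right)\right) \left(-15 + 49 - 14\right) = \left(1 - \frac{358}{23}\right) 20 = \left(- \frac{335}{23}\right) 20 = - \frac{6700}{23}$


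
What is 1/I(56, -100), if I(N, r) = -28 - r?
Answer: 1/72 ≈ 0.013889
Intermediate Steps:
1/I(56, -100) = 1/(-28 - 1*(-100)) = 1/(-28 + 100) = 1/72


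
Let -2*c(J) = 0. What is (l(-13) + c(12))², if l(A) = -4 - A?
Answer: 81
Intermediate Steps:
c(J) = 0 (c(J) = -½*0 = 0)
(l(-13) + c(12))² = ((-4 - 1*(-13)) + 0)² = ((-4 + 13) + 0)² = (9 + 0)² = 9² = 81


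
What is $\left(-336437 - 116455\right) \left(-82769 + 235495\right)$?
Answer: $-69168383592$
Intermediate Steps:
$\left(-336437 - 116455\right) \left(-82769 + 235495\right) = \left(-452892\right) 152726 = -69168383592$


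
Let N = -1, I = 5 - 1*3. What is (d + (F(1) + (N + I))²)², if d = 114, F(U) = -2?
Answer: 13225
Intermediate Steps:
I = 2 (I = 5 - 3 = 2)
(d + (F(1) + (N + I))²)² = (114 + (-2 + (-1 + 2))²)² = (114 + (-2 + 1)²)² = (114 + (-1)²)² = (114 + 1)² = 115² = 13225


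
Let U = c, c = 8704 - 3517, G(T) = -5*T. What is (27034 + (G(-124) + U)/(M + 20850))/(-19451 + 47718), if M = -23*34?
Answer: 542524119/567262156 ≈ 0.95639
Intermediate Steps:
M = -782
c = 5187
U = 5187
(27034 + (G(-124) + U)/(M + 20850))/(-19451 + 47718) = (27034 + (-5*(-124) + 5187)/(-782 + 20850))/(-19451 + 47718) = (27034 + (620 + 5187)/20068)/28267 = (27034 + 5807*(1/20068))*(1/28267) = (27034 + 5807/20068)*(1/28267) = (542524119/20068)*(1/28267) = 542524119/567262156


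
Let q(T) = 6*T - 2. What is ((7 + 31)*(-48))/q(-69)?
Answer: 57/13 ≈ 4.3846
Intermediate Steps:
q(T) = -2 + 6*T
((7 + 31)*(-48))/q(-69) = ((7 + 31)*(-48))/(-2 + 6*(-69)) = (38*(-48))/(-2 - 414) = -1824/(-416) = -1824*(-1/416) = 57/13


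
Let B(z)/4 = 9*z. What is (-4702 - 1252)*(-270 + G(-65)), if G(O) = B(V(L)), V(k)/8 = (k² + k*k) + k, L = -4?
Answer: -46405476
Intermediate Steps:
V(k) = 8*k + 16*k² (V(k) = 8*((k² + k*k) + k) = 8*((k² + k²) + k) = 8*(2*k² + k) = 8*(k + 2*k²) = 8*k + 16*k²)
B(z) = 36*z (B(z) = 4*(9*z) = 36*z)
G(O) = 8064 (G(O) = 36*(8*(-4)*(1 + 2*(-4))) = 36*(8*(-4)*(1 - 8)) = 36*(8*(-4)*(-7)) = 36*224 = 8064)
(-4702 - 1252)*(-270 + G(-65)) = (-4702 - 1252)*(-270 + 8064) = -5954*7794 = -46405476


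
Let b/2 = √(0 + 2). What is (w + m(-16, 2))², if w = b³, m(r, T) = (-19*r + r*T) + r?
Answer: 66048 + 8192*√2 ≈ 77633.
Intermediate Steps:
b = 2*√2 (b = 2*√(0 + 2) = 2*√2 ≈ 2.8284)
m(r, T) = -18*r + T*r (m(r, T) = (-19*r + T*r) + r = -18*r + T*r)
w = 16*√2 (w = (2*√2)³ = 16*√2 ≈ 22.627)
(w + m(-16, 2))² = (16*√2 - 16*(-18 + 2))² = (16*√2 - 16*(-16))² = (16*√2 + 256)² = (256 + 16*√2)²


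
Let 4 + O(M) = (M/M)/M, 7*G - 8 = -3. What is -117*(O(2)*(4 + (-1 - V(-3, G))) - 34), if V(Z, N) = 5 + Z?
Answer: 8775/2 ≈ 4387.5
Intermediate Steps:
G = 5/7 (G = 8/7 + (⅐)*(-3) = 8/7 - 3/7 = 5/7 ≈ 0.71429)
O(M) = -4 + 1/M (O(M) = -4 + (M/M)/M = -4 + 1/M)
-117*(O(2)*(4 + (-1 - V(-3, G))) - 34) = -117*((-4 + 1/2)*(4 + (-1 - (5 - 3))) - 34) = -117*((-4 + ½)*(4 + (-1 - 1*2)) - 34) = -117*(-7*(4 + (-1 - 2))/2 - 34) = -117*(-7*(4 - 3)/2 - 34) = -117*(-7/2*1 - 34) = -117*(-7/2 - 34) = -117*(-75/2) = 8775/2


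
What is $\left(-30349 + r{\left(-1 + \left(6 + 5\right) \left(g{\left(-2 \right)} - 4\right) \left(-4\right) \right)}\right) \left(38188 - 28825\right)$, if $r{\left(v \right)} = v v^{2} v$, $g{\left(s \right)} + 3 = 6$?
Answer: $31726076076$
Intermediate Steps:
$g{\left(s \right)} = 3$ ($g{\left(s \right)} = -3 + 6 = 3$)
$r{\left(v \right)} = v^{4}$ ($r{\left(v \right)} = v^{3} v = v^{4}$)
$\left(-30349 + r{\left(-1 + \left(6 + 5\right) \left(g{\left(-2 \right)} - 4\right) \left(-4\right) \right)}\right) \left(38188 - 28825\right) = \left(-30349 + \left(-1 + \left(6 + 5\right) \left(3 - 4\right) \left(-4\right)\right)^{4}\right) \left(38188 - 28825\right) = \left(-30349 + \left(-1 + 11 \left(-1\right) \left(-4\right)\right)^{4}\right) 9363 = \left(-30349 + \left(-1 - -44\right)^{4}\right) 9363 = \left(-30349 + \left(-1 + 44\right)^{4}\right) 9363 = \left(-30349 + 43^{4}\right) 9363 = \left(-30349 + 3418801\right) 9363 = 3388452 \cdot 9363 = 31726076076$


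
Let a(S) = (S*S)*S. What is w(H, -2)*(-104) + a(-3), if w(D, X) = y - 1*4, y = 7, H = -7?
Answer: -339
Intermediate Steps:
a(S) = S**3 (a(S) = S**2*S = S**3)
w(D, X) = 3 (w(D, X) = 7 - 1*4 = 7 - 4 = 3)
w(H, -2)*(-104) + a(-3) = 3*(-104) + (-3)**3 = -312 - 27 = -339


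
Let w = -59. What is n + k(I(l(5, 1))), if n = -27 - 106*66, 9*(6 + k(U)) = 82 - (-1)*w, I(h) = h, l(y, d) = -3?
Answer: -63238/9 ≈ -7026.4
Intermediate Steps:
k(U) = -31/9 (k(U) = -6 + (82 - (-1)*(-59))/9 = -6 + (82 - 1*59)/9 = -6 + (82 - 59)/9 = -6 + (⅑)*23 = -6 + 23/9 = -31/9)
n = -7023 (n = -27 - 6996 = -7023)
n + k(I(l(5, 1))) = -7023 - 31/9 = -63238/9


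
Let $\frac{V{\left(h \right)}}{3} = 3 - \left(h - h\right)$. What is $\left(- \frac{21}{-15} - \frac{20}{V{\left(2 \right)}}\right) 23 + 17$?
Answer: $- \frac{86}{45} \approx -1.9111$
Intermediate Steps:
$V{\left(h \right)} = 9$ ($V{\left(h \right)} = 3 \left(3 - \left(h - h\right)\right) = 3 \left(3 - 0\right) = 3 \left(3 + 0\right) = 3 \cdot 3 = 9$)
$\left(- \frac{21}{-15} - \frac{20}{V{\left(2 \right)}}\right) 23 + 17 = \left(- \frac{21}{-15} - \frac{20}{9}\right) 23 + 17 = \left(\left(-21\right) \left(- \frac{1}{15}\right) - \frac{20}{9}\right) 23 + 17 = \left(\frac{7}{5} - \frac{20}{9}\right) 23 + 17 = \left(- \frac{37}{45}\right) 23 + 17 = - \frac{851}{45} + 17 = - \frac{86}{45}$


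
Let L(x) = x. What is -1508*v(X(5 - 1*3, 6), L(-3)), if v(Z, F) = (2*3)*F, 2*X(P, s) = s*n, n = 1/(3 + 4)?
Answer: 27144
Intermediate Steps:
n = ⅐ (n = 1/7 = ⅐ ≈ 0.14286)
X(P, s) = s/14 (X(P, s) = (s*(⅐))/2 = (s/7)/2 = s/14)
v(Z, F) = 6*F
-1508*v(X(5 - 1*3, 6), L(-3)) = -9048*(-3) = -1508*(-18) = 27144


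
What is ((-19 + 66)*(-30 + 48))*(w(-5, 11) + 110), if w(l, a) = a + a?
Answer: 111672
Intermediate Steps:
w(l, a) = 2*a
((-19 + 66)*(-30 + 48))*(w(-5, 11) + 110) = ((-19 + 66)*(-30 + 48))*(2*11 + 110) = (47*18)*(22 + 110) = 846*132 = 111672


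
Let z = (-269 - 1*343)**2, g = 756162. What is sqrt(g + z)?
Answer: 3*sqrt(125634) ≈ 1063.3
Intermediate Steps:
z = 374544 (z = (-269 - 343)**2 = (-612)**2 = 374544)
sqrt(g + z) = sqrt(756162 + 374544) = sqrt(1130706) = 3*sqrt(125634)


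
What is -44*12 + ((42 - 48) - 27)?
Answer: -561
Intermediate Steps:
-44*12 + ((42 - 48) - 27) = -528 + (-6 - 27) = -528 - 33 = -561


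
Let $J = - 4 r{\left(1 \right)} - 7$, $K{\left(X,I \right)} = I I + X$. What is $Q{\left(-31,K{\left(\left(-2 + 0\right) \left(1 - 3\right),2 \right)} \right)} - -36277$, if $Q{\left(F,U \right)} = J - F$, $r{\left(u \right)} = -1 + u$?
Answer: $36301$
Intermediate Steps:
$K{\left(X,I \right)} = X + I^{2}$ ($K{\left(X,I \right)} = I^{2} + X = X + I^{2}$)
$J = -7$ ($J = - 4 \left(-1 + 1\right) - 7 = \left(-4\right) 0 - 7 = 0 - 7 = -7$)
$Q{\left(F,U \right)} = -7 - F$
$Q{\left(-31,K{\left(\left(-2 + 0\right) \left(1 - 3\right),2 \right)} \right)} - -36277 = \left(-7 - -31\right) - -36277 = \left(-7 + 31\right) + 36277 = 24 + 36277 = 36301$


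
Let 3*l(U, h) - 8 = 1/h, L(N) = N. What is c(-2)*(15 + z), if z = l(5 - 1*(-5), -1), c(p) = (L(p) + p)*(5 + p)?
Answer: -208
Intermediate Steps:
l(U, h) = 8/3 + 1/(3*h)
c(p) = 2*p*(5 + p) (c(p) = (p + p)*(5 + p) = (2*p)*(5 + p) = 2*p*(5 + p))
z = 7/3 (z = (⅓)*(1 + 8*(-1))/(-1) = (⅓)*(-1)*(1 - 8) = (⅓)*(-1)*(-7) = 7/3 ≈ 2.3333)
c(-2)*(15 + z) = (2*(-2)*(5 - 2))*(15 + 7/3) = (2*(-2)*3)*(52/3) = -12*52/3 = -208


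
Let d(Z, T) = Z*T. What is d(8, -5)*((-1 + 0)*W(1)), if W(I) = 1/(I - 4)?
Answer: -40/3 ≈ -13.333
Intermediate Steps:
d(Z, T) = T*Z
W(I) = 1/(-4 + I)
d(8, -5)*((-1 + 0)*W(1)) = (-5*8)*((-1 + 0)/(-4 + 1)) = -(-40)/(-3) = -(-40)*(-1)/3 = -40*⅓ = -40/3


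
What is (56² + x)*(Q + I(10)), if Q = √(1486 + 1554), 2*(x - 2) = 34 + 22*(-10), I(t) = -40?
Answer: -121800 + 12180*√190 ≈ 46090.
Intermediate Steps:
x = -91 (x = 2 + (34 + 22*(-10))/2 = 2 + (34 - 220)/2 = 2 + (½)*(-186) = 2 - 93 = -91)
Q = 4*√190 (Q = √3040 = 4*√190 ≈ 55.136)
(56² + x)*(Q + I(10)) = (56² - 91)*(4*√190 - 40) = (3136 - 91)*(-40 + 4*√190) = 3045*(-40 + 4*√190) = -121800 + 12180*√190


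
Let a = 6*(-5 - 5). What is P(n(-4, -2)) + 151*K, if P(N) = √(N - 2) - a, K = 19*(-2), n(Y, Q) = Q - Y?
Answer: -5678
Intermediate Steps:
a = -60 (a = 6*(-10) = -60)
K = -38
P(N) = 60 + √(-2 + N) (P(N) = √(N - 2) - 1*(-60) = √(-2 + N) + 60 = 60 + √(-2 + N))
P(n(-4, -2)) + 151*K = (60 + √(-2 + (-2 - 1*(-4)))) + 151*(-38) = (60 + √(-2 + (-2 + 4))) - 5738 = (60 + √(-2 + 2)) - 5738 = (60 + √0) - 5738 = (60 + 0) - 5738 = 60 - 5738 = -5678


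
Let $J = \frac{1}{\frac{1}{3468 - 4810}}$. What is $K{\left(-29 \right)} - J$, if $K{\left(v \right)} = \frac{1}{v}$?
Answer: $\frac{38917}{29} \approx 1342.0$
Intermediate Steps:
$J = -1342$ ($J = \frac{1}{\frac{1}{-1342}} = \frac{1}{- \frac{1}{1342}} = -1342$)
$K{\left(-29 \right)} - J = \frac{1}{-29} - -1342 = - \frac{1}{29} + 1342 = \frac{38917}{29}$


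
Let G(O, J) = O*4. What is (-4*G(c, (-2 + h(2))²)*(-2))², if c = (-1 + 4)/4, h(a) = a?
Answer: 576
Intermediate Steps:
c = ¾ (c = 3*(¼) = ¾ ≈ 0.75000)
G(O, J) = 4*O
(-4*G(c, (-2 + h(2))²)*(-2))² = (-16*3/4*(-2))² = (-4*3*(-2))² = (-12*(-2))² = 24² = 576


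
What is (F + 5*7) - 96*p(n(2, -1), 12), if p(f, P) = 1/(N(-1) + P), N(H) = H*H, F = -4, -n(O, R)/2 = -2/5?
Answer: 307/13 ≈ 23.615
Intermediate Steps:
n(O, R) = 4/5 (n(O, R) = -(-4)/5 = -2*(-2/5) = 4/5)
N(H) = H**2
p(f, P) = 1/(1 + P) (p(f, P) = 1/((-1)**2 + P) = 1/(1 + P))
(F + 5*7) - 96*p(n(2, -1), 12) = (-4 + 5*7) - 96/(1 + 12) = (-4 + 35) - 96/13 = 31 - 96*1/13 = 31 - 96/13 = 307/13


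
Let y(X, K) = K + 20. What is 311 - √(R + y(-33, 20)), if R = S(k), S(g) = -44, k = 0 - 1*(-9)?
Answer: 311 - 2*I ≈ 311.0 - 2.0*I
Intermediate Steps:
k = 9 (k = 0 + 9 = 9)
y(X, K) = 20 + K
R = -44
311 - √(R + y(-33, 20)) = 311 - √(-44 + (20 + 20)) = 311 - √(-44 + 40) = 311 - √(-4) = 311 - 2*I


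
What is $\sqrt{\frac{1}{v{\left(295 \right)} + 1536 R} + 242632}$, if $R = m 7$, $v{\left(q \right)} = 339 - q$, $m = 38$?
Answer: $\frac{\sqrt{10128084724397355}}{204310} \approx 492.58$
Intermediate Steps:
$R = 266$ ($R = 38 \cdot 7 = 266$)
$\sqrt{\frac{1}{v{\left(295 \right)} + 1536 R} + 242632} = \sqrt{\frac{1}{\left(339 - 295\right) + 1536 \cdot 266} + 242632} = \sqrt{\frac{1}{\left(339 - 295\right) + 408576} + 242632} = \sqrt{\frac{1}{44 + 408576} + 242632} = \sqrt{\frac{1}{408620} + 242632} = \sqrt{\frac{99144287841}{408620}} = \frac{\sqrt{10128084724397355}}{204310}$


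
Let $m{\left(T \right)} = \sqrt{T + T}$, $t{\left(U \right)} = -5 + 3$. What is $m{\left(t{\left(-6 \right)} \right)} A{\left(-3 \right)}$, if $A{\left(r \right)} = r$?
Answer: $- 6 i \approx - 6.0 i$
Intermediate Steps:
$t{\left(U \right)} = -2$
$m{\left(T \right)} = \sqrt{2} \sqrt{T}$ ($m{\left(T \right)} = \sqrt{2 T} = \sqrt{2} \sqrt{T}$)
$m{\left(t{\left(-6 \right)} \right)} A{\left(-3 \right)} = \sqrt{2} \sqrt{-2} \left(-3\right) = \sqrt{2} i \sqrt{2} \left(-3\right) = 2 i \left(-3\right) = - 6 i$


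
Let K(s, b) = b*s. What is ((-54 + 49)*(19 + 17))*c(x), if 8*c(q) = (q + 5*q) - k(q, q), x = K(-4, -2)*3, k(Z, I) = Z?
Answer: -2700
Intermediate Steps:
x = 24 (x = -2*(-4)*3 = 8*3 = 24)
c(q) = 5*q/8 (c(q) = ((q + 5*q) - q)/8 = (6*q - q)/8 = (5*q)/8 = 5*q/8)
((-54 + 49)*(19 + 17))*c(x) = ((-54 + 49)*(19 + 17))*((5/8)*24) = -5*36*15 = -180*15 = -2700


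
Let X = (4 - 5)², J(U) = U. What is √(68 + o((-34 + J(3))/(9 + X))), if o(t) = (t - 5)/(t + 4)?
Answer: √59 ≈ 7.6811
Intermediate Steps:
X = 1 (X = (-1)² = 1)
o(t) = (-5 + t)/(4 + t)
√(68 + o((-34 + J(3))/(9 + X))) = √(68 + (-5 + (-34 + 3)/(9 + 1))/(4 + (-34 + 3)/(9 + 1))) = √(68 + (-5 - 31/10)/(4 - 31/10)) = √(68 - 81/10/(9/10)) = √(68 + (10/9)*(-81/10)) = √(68 - 9) = √59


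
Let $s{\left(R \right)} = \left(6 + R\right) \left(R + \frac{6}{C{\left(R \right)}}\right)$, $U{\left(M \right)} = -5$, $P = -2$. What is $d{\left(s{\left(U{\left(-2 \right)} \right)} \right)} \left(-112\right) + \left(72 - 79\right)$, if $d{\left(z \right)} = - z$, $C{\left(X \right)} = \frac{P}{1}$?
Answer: $-903$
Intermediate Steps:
$C{\left(X \right)} = -2$ ($C{\left(X \right)} = - \frac{2}{1} = \left(-2\right) 1 = -2$)
$s{\left(R \right)} = \left(-3 + R\right) \left(6 + R\right)$ ($s{\left(R \right)} = \left(6 + R\right) \left(R + \frac{6}{-2}\right) = \left(6 + R\right) \left(R + 6 \left(- \frac{1}{2}\right)\right) = \left(6 + R\right) \left(R - 3\right) = \left(6 + R\right) \left(-3 + R\right) = \left(-3 + R\right) \left(6 + R\right)$)
$d{\left(s{\left(U{\left(-2 \right)} \right)} \right)} \left(-112\right) + \left(72 - 79\right) = - (-18 + \left(-5\right)^{2} + 3 \left(-5\right)) \left(-112\right) + \left(72 - 79\right) = - (-18 + 25 - 15) \left(-112\right) + \left(72 - 79\right) = \left(-1\right) \left(-8\right) \left(-112\right) - 7 = 8 \left(-112\right) - 7 = -896 - 7 = -903$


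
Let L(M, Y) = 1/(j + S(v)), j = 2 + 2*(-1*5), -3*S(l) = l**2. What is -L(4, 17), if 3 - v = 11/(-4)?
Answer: 48/913 ≈ 0.052574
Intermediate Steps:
v = 23/4 (v = 3 - 11/(-4) = 3 - 11*(-1)/4 = 3 - 1*(-11/4) = 3 + 11/4 = 23/4 ≈ 5.7500)
S(l) = -l**2/3
j = -8 (j = 2 + 2*(-5) = 2 - 10 = -8)
L(M, Y) = -48/913 (L(M, Y) = 1/(-8 - (23/4)**2/3) = 1/(-8 - 1/3*529/16) = 1/(-8 - 529/48) = 1/(-913/48) = -48/913)
-L(4, 17) = -1*(-48/913) = 48/913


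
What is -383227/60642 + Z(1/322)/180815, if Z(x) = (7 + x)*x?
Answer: -718459497573071/113689332121932 ≈ -6.3195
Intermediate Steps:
Z(x) = x*(7 + x)
-383227/60642 + Z(1/322)/180815 = -383227/60642 + ((7 + 1/322)/322)/180815 = -383227*1/60642 + ((7 + 1/322)/322)*(1/180815) = -383227/60642 + ((1/322)*(2255/322))*(1/180815) = -383227/60642 + (2255/103684)*(1/180815) = -383227/60642 + 451/3749524492 = -718459497573071/113689332121932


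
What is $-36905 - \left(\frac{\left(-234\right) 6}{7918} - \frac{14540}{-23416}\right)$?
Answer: $- \frac{855320044787}{23175986} \approx -36905.0$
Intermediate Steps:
$-36905 - \left(\frac{\left(-234\right) 6}{7918} - \frac{14540}{-23416}\right) = -36905 - \left(\left(-1404\right) \frac{1}{7918} - - \frac{3635}{5854}\right) = -36905 - \left(- \frac{702}{3959} + \frac{3635}{5854}\right) = -36905 - \frac{10281457}{23175986} = - \frac{855320044787}{23175986}$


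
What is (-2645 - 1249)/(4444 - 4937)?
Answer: 3894/493 ≈ 7.8986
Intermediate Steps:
(-2645 - 1249)/(4444 - 4937) = -3894/(-493) = -3894*(-1/493) = 3894/493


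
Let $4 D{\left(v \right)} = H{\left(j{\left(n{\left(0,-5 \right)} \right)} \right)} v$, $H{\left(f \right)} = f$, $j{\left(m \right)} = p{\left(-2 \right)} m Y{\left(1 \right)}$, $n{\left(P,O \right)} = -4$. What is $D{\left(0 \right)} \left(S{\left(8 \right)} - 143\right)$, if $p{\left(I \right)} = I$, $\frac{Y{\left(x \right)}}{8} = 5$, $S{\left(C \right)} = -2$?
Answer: $0$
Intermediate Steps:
$Y{\left(x \right)} = 40$ ($Y{\left(x \right)} = 8 \cdot 5 = 40$)
$j{\left(m \right)} = - 80 m$ ($j{\left(m \right)} = - 2 m 40 = - 80 m$)
$D{\left(v \right)} = 80 v$ ($D{\left(v \right)} = \frac{\left(-80\right) \left(-4\right) v}{4} = \frac{320 v}{4} = 80 v$)
$D{\left(0 \right)} \left(S{\left(8 \right)} - 143\right) = 80 \cdot 0 \left(-2 - 143\right) = 0 \left(-145\right) = 0$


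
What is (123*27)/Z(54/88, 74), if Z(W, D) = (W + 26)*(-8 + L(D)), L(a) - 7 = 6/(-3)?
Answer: -48708/1171 ≈ -41.595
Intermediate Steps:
L(a) = 5 (L(a) = 7 + 6/(-3) = 7 + 6*(-1/3) = 7 - 2 = 5)
Z(W, D) = -78 - 3*W (Z(W, D) = (W + 26)*(-8 + 5) = (26 + W)*(-3) = -78 - 3*W)
(123*27)/Z(54/88, 74) = (123*27)/(-78 - 162/88) = 3321/(-78 - 162/88) = 3321/(-78 - 3*27/44) = 3321/(-78 - 81/44) = 3321/(-3513/44) = 3321*(-44/3513) = -48708/1171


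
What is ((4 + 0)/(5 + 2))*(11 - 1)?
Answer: 40/7 ≈ 5.7143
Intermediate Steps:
((4 + 0)/(5 + 2))*(11 - 1) = (4/7)*10 = 40/7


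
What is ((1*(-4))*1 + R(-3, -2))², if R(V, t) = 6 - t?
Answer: 16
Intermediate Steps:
((1*(-4))*1 + R(-3, -2))² = ((1*(-4))*1 + (6 - 1*(-2)))² = (-4*1 + (6 + 2))² = (-4 + 8)² = 4² = 16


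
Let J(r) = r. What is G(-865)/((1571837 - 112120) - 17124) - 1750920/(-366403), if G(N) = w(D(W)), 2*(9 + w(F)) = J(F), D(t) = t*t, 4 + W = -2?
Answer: 2525868233187/528570402979 ≈ 4.7787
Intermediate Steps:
W = -6 (W = -4 - 2 = -6)
D(t) = t**2
w(F) = -9 + F/2
G(N) = 9 (G(N) = -9 + (1/2)*(-6)**2 = -9 + (1/2)*36 = -9 + 18 = 9)
G(-865)/((1571837 - 112120) - 17124) - 1750920/(-366403) = 9/((1571837 - 112120) - 17124) - 1750920/(-366403) = 9/(1459717 - 17124) - 1750920*(-1/366403) = 9/1442593 + 1750920/366403 = 2525868233187/528570402979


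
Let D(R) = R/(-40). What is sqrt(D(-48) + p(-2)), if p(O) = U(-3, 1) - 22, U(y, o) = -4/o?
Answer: 2*I*sqrt(155)/5 ≈ 4.98*I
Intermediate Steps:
p(O) = -26 (p(O) = -4/1 - 22 = -4*1 - 22 = -4 - 22 = -26)
D(R) = -R/40 (D(R) = R*(-1/40) = -R/40)
sqrt(D(-48) + p(-2)) = sqrt(-1/40*(-48) - 26) = sqrt(6/5 - 26) = sqrt(-124/5) = 2*I*sqrt(155)/5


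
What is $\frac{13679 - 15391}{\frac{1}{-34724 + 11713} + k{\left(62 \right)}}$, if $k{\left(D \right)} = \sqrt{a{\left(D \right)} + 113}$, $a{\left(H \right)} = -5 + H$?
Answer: $- \frac{39394832}{90016040569} - \frac{906514479152 \sqrt{170}}{90016040569} \approx -131.3$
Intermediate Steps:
$k{\left(D \right)} = \sqrt{108 + D}$ ($k{\left(D \right)} = \sqrt{\left(-5 + D\right) + 113} = \sqrt{108 + D}$)
$\frac{13679 - 15391}{\frac{1}{-34724 + 11713} + k{\left(62 \right)}} = \frac{13679 - 15391}{\frac{1}{-34724 + 11713} + \sqrt{108 + 62}} = - \frac{1712}{\frac{1}{-23011} + \sqrt{170}} = - \frac{1712}{- \frac{1}{23011} + \sqrt{170}}$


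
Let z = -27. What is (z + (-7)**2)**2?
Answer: 484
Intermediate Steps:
(z + (-7)**2)**2 = (-27 + (-7)**2)**2 = (-27 + 49)**2 = 22**2 = 484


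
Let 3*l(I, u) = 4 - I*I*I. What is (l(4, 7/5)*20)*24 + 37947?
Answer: 28347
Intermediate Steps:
l(I, u) = 4/3 - I³/3 (l(I, u) = (4 - I*I*I)/3 = (4 - I²*I)/3 = (4 - I³)/3 = 4/3 - I³/3)
(l(4, 7/5)*20)*24 + 37947 = ((4/3 - ⅓*4³)*20)*24 + 37947 = ((4/3 - ⅓*64)*20)*24 + 37947 = ((4/3 - 64/3)*20)*24 + 37947 = -20*20*24 + 37947 = -400*24 + 37947 = -9600 + 37947 = 28347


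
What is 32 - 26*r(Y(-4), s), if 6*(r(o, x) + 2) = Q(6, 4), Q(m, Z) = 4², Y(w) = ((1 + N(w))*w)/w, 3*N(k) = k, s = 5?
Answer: 44/3 ≈ 14.667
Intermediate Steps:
N(k) = k/3
Y(w) = 1 + w/3 (Y(w) = ((1 + w/3)*w)/w = (w*(1 + w/3))/w = 1 + w/3)
Q(m, Z) = 16
r(o, x) = ⅔ (r(o, x) = -2 + (⅙)*16 = -2 + 8/3 = ⅔)
32 - 26*r(Y(-4), s) = 32 - 26*⅔ = 32 - 52/3 = 44/3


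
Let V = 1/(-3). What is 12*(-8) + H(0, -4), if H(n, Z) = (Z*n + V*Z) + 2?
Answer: -278/3 ≈ -92.667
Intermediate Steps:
V = -1/3 ≈ -0.33333
H(n, Z) = 2 - Z/3 + Z*n (H(n, Z) = (Z*n - Z/3) + 2 = (-Z/3 + Z*n) + 2 = 2 - Z/3 + Z*n)
12*(-8) + H(0, -4) = 12*(-8) + (2 - 1/3*(-4) - 4*0) = -96 + (2 + 4/3 + 0) = -96 + 10/3 = -278/3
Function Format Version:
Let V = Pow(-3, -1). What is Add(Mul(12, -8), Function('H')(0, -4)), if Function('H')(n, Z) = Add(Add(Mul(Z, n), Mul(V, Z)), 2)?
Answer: Rational(-278, 3) ≈ -92.667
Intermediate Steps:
V = Rational(-1, 3) ≈ -0.33333
Function('H')(n, Z) = Add(2, Mul(Rational(-1, 3), Z), Mul(Z, n)) (Function('H')(n, Z) = Add(Add(Mul(Z, n), Mul(Rational(-1, 3), Z)), 2) = Add(Add(Mul(Rational(-1, 3), Z), Mul(Z, n)), 2) = Add(2, Mul(Rational(-1, 3), Z), Mul(Z, n)))
Add(Mul(12, -8), Function('H')(0, -4)) = Add(Mul(12, -8), Add(2, Mul(Rational(-1, 3), -4), Mul(-4, 0))) = Add(-96, Add(2, Rational(4, 3), 0)) = Add(-96, Rational(10, 3)) = Rational(-278, 3)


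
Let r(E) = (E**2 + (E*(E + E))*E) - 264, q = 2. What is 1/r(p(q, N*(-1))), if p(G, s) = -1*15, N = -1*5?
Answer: -1/6789 ≈ -0.00014730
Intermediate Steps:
N = -5
p(G, s) = -15
r(E) = -264 + E**2 + 2*E**3 (r(E) = (E**2 + (E*(2*E))*E) - 264 = (E**2 + (2*E**2)*E) - 264 = (E**2 + 2*E**3) - 264 = -264 + E**2 + 2*E**3)
1/r(p(q, N*(-1))) = 1/(-264 + (-15)**2 + 2*(-15)**3) = 1/(-264 + 225 + 2*(-3375)) = 1/(-264 + 225 - 6750) = 1/(-6789) = -1/6789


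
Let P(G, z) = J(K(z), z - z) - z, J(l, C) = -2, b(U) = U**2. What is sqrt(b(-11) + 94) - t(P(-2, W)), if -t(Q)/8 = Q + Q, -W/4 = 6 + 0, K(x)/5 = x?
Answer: 352 + sqrt(215) ≈ 366.66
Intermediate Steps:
K(x) = 5*x
W = -24 (W = -4*(6 + 0) = -4*6 = -24)
P(G, z) = -2 - z
t(Q) = -16*Q (t(Q) = -8*(Q + Q) = -16*Q)
sqrt(b(-11) + 94) - t(P(-2, W)) = sqrt((-11)**2 + 94) - (-16)*(-2 - 1*(-24)) = sqrt(121 + 94) - (-16)*(-2 + 24) = sqrt(215) - (-16)*22 = sqrt(215) - 1*(-352) = sqrt(215) + 352 = 352 + sqrt(215)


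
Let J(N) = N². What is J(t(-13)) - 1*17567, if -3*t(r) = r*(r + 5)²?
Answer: 534121/9 ≈ 59347.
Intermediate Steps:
t(r) = -r*(5 + r)²/3 (t(r) = -r*(r + 5)²/3 = -r*(5 + r)²/3)
J(t(-13)) - 1*17567 = (-⅓*(-13)*(5 - 13)²)² - 1*17567 = (-⅓*(-13)*(-8)²)² - 17567 = (-⅓*(-13)*64)² - 17567 = (832/3)² - 17567 = 692224/9 - 17567 = 534121/9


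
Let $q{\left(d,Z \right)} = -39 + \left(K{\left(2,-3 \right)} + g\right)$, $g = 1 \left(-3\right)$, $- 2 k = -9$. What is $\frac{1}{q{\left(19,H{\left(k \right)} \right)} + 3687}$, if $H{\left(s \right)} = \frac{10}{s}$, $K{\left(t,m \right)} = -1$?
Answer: $\frac{1}{3644} \approx 0.00027442$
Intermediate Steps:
$k = \frac{9}{2}$ ($k = \left(- \frac{1}{2}\right) \left(-9\right) = \frac{9}{2} \approx 4.5$)
$g = -3$
$q{\left(d,Z \right)} = -43$ ($q{\left(d,Z \right)} = -39 - 4 = -43$)
$\frac{1}{q{\left(19,H{\left(k \right)} \right)} + 3687} = \frac{1}{-43 + 3687} = \frac{1}{3644}$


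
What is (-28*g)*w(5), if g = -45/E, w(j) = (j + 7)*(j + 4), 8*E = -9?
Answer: -120960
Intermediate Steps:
E = -9/8 (E = (⅛)*(-9) = -9/8 ≈ -1.1250)
w(j) = (4 + j)*(7 + j) (w(j) = (7 + j)*(4 + j) = (4 + j)*(7 + j))
g = 40 (g = -45/(-9/8) = -45*(-8/9) = 40)
(-28*g)*w(5) = (-28*40)*(28 + 5² + 11*5) = -1120*(28 + 25 + 55) = -1120*108 = -120960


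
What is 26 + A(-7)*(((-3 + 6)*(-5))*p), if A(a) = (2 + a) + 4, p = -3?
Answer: -19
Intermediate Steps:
A(a) = 6 + a
26 + A(-7)*(((-3 + 6)*(-5))*p) = 26 + (6 - 7)*(((-3 + 6)*(-5))*(-3)) = 26 - 3*(-5)*(-3) = 26 - (-15)*(-3) = 26 - 1*45 = 26 - 45 = -19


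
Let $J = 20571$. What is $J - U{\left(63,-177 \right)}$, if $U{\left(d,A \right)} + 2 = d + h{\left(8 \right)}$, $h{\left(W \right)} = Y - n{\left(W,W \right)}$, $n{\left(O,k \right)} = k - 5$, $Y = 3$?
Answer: $20510$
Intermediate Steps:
$n{\left(O,k \right)} = -5 + k$
$h{\left(W \right)} = 8 - W$ ($h{\left(W \right)} = 3 - \left(-5 + W\right) = 8 - W$)
$U{\left(d,A \right)} = -2 + d$ ($U{\left(d,A \right)} = -2 + \left(d + \left(8 - 8\right)\right) = -2 + \left(d + 0\right) = -2 + d$)
$J - U{\left(63,-177 \right)} = 20571 - \left(-2 + 63\right) = 20571 - 61 = 20510$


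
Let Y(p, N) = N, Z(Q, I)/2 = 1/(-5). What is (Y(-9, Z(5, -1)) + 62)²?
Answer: 94864/25 ≈ 3794.6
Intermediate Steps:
Z(Q, I) = -⅖ (Z(Q, I) = 2/(-5) = 2*(-⅕) = -⅖)
(Y(-9, Z(5, -1)) + 62)² = (-⅖ + 62)² = (308/5)² = 94864/25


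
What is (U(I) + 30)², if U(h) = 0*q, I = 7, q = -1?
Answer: 900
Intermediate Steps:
U(h) = 0 (U(h) = 0*(-1) = 0)
(U(I) + 30)² = (0 + 30)² = 30² = 900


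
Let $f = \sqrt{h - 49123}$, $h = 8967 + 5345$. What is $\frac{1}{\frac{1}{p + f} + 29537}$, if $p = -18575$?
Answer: $\frac{10192197764557}{301046944823070335} + \frac{i \sqrt{34811}}{301046944823070335} \approx 3.3856 \cdot 10^{-5} + 6.1976 \cdot 10^{-16} i$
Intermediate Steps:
$h = 14312$
$f = i \sqrt{34811}$ ($f = \sqrt{14312 - 49123} = \sqrt{-34811} = i \sqrt{34811} \approx 186.58 i$)
$\frac{1}{\frac{1}{p + f} + 29537} = \frac{1}{\frac{1}{-18575 + i \sqrt{34811}} + 29537} = \frac{1}{29537 + \frac{1}{-18575 + i \sqrt{34811}}}$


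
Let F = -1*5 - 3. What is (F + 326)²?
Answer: 101124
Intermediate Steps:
F = -8 (F = -5 - 3 = -8)
(F + 326)² = (-8 + 326)² = 318² = 101124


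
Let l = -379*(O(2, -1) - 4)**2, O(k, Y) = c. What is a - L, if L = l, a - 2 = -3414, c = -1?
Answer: 6063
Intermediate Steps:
a = -3412 (a = 2 - 3414 = -3412)
O(k, Y) = -1
l = -9475 (l = -379*(-1 - 4)**2 = -379*(-5)**2 = -379*25 = -9475)
L = -9475
a - L = -3412 - 1*(-9475) = -3412 + 9475 = 6063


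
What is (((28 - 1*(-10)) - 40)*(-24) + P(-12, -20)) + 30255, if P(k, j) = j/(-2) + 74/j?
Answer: 303093/10 ≈ 30309.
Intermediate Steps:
P(k, j) = 74/j - j/2 (P(k, j) = j*(-½) + 74/j = -j/2 + 74/j = 74/j - j/2)
(((28 - 1*(-10)) - 40)*(-24) + P(-12, -20)) + 30255 = (((28 - 1*(-10)) - 40)*(-24) + (74/(-20) - ½*(-20))) + 30255 = (((28 + 10) - 40)*(-24) + (74*(-1/20) + 10)) + 30255 = ((38 - 40)*(-24) + (-37/10 + 10)) + 30255 = (-2*(-24) + 63/10) + 30255 = (48 + 63/10) + 30255 = 543/10 + 30255 = 303093/10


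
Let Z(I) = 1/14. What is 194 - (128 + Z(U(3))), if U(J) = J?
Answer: 923/14 ≈ 65.929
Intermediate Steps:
Z(I) = 1/14
194 - (128 + Z(U(3))) = 194 - (128 + 1/14) = 194 - 1*1793/14 = 194 - 1793/14 = 923/14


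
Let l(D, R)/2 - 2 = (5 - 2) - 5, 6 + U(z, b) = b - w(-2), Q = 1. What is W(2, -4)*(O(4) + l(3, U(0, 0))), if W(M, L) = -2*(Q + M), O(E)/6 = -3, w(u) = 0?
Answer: 108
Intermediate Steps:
U(z, b) = -6 + b (U(z, b) = -6 + (b - 1*0) = -6 + (b + 0) = -6 + b)
O(E) = -18 (O(E) = 6*(-3) = -18)
l(D, R) = 0 (l(D, R) = 4 + 2*((5 - 2) - 5) = 4 + 2*(3 - 5) = 4 + 2*(-2) = 4 - 4 = 0)
W(M, L) = -2 - 2*M (W(M, L) = -2*(1 + M) = -2 - 2*M)
W(2, -4)*(O(4) + l(3, U(0, 0))) = (-2 - 2*2)*(-18 + 0) = (-2 - 4)*(-18) = -6*(-18) = 108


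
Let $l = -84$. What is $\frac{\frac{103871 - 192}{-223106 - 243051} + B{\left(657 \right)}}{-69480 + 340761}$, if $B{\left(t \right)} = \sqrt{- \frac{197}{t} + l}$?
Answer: $- \frac{103679}{126459537117} + \frac{i \sqrt{4043105}}{59410539} \approx -8.1986 \cdot 10^{-7} + 3.3845 \cdot 10^{-5} i$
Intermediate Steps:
$B{\left(t \right)} = \sqrt{-84 - \frac{197}{t}}$ ($B{\left(t \right)} = \sqrt{- \frac{197}{t} - 84} = \sqrt{-84 - \frac{197}{t}}$)
$\frac{\frac{103871 - 192}{-223106 - 243051} + B{\left(657 \right)}}{-69480 + 340761} = \frac{\frac{103871 - 192}{-223106 - 243051} + \sqrt{-84 - \frac{197}{657}}}{-69480 + 340761} = \frac{\frac{103679}{-466157} + \sqrt{-84 - \frac{197}{657}}}{271281} = \left(103679 \left(- \frac{1}{466157}\right) + \sqrt{-84 - \frac{197}{657}}\right) \frac{1}{271281} = \left(- \frac{103679}{466157} + \sqrt{- \frac{55385}{657}}\right) \frac{1}{271281} = \left(- \frac{103679}{466157} + \frac{i \sqrt{4043105}}{219}\right) \frac{1}{271281} = - \frac{103679}{126459537117} + \frac{i \sqrt{4043105}}{59410539}$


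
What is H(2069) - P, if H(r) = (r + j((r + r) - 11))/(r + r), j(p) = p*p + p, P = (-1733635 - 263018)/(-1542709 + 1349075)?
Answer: 822734218234/200314373 ≈ 4107.2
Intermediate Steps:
P = 1996653/193634 (P = -1996653/(-193634) = -1996653*(-1/193634) = 1996653/193634 ≈ 10.311)
j(p) = p + p**2 (j(p) = p**2 + p = p + p**2)
H(r) = (r + (-11 + 2*r)*(-10 + 2*r))/(2*r) (H(r) = (r + ((r + r) - 11)*(1 + ((r + r) - 11)))/(r + r) = (r + (2*r - 11)*(1 + (2*r - 11)))/((2*r)) = (r + (-11 + 2*r)*(1 + (-11 + 2*r)))*(1/(2*r)) = (r + (-11 + 2*r)*(-10 + 2*r))*(1/(2*r)) = (r + (-11 + 2*r)*(-10 + 2*r))/(2*r))
H(2069) - P = (-41/2 + 2*2069 + 55/2069) - 1*1996653/193634 = (-41/2 + 4138 + 55*(1/2069)) - 1996653/193634 = (-41/2 + 4138 + 55/2069) - 1996653/193634 = 17038325/4138 - 1996653/193634 = 822734218234/200314373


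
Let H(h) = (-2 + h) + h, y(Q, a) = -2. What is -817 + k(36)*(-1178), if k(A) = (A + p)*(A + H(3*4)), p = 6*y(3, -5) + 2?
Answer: -1777241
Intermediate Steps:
p = -10 (p = 6*(-2) + 2 = -12 + 2 = -10)
H(h) = -2 + 2*h
k(A) = (-10 + A)*(22 + A) (k(A) = (A - 10)*(A + (-2 + 2*(3*4))) = (-10 + A)*(A + (-2 + 2*12)) = (-10 + A)*(A + (-2 + 24)) = (-10 + A)*(A + 22) = (-10 + A)*(22 + A))
-817 + k(36)*(-1178) = -817 + (-220 + 36² + 12*36)*(-1178) = -817 + (-220 + 1296 + 432)*(-1178) = -817 + 1508*(-1178) = -817 - 1776424 = -1777241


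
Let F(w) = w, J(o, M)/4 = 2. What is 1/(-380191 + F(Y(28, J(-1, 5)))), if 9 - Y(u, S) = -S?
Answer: -1/380174 ≈ -2.6304e-6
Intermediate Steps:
J(o, M) = 8 (J(o, M) = 4*2 = 8)
Y(u, S) = 9 + S (Y(u, S) = 9 - (-1)*S = 9 + S)
1/(-380191 + F(Y(28, J(-1, 5)))) = 1/(-380191 + (9 + 8)) = 1/(-380191 + 17) = 1/(-380174) = -1/380174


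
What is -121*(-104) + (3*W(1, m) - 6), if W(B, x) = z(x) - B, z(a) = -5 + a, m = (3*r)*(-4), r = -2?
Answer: 12632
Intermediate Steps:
m = 24 (m = (3*(-2))*(-4) = -6*(-4) = 24)
W(B, x) = -5 + x - B (W(B, x) = (-5 + x) - B = -5 + x - B)
-121*(-104) + (3*W(1, m) - 6) = -121*(-104) + (3*(-5 + 24 - 1*1) - 6) = 12584 + (3*(-5 + 24 - 1) - 6) = 12584 + (3*18 - 6) = 12584 + (54 - 6) = 12584 + 48 = 12632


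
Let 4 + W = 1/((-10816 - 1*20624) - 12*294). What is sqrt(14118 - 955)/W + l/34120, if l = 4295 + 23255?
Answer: 2755/3412 - 34968*sqrt(13163)/139873 ≈ -27.875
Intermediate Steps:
l = 27550
W = -139873/34968 (W = -4 + 1/((-10816 - 1*20624) - 12*294) = -4 + 1/((-10816 - 20624) - 3528) = -4 + 1/(-31440 - 3528) = -4 + 1/(-34968) = -4 - 1/34968 = -139873/34968 ≈ -4.0000)
sqrt(14118 - 955)/W + l/34120 = sqrt(14118 - 955)/(-139873/34968) + 27550/34120 = sqrt(13163)*(-34968/139873) + 27550*(1/34120) = -34968*sqrt(13163)/139873 + 2755/3412 = 2755/3412 - 34968*sqrt(13163)/139873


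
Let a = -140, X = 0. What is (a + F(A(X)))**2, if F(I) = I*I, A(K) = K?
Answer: 19600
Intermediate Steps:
F(I) = I**2
(a + F(A(X)))**2 = (-140 + 0**2)**2 = (-140 + 0)**2 = (-140)**2 = 19600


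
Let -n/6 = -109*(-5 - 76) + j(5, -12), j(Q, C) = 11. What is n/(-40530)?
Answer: 1768/1351 ≈ 1.3087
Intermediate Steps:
n = -53040 (n = -6*(-109*(-5 - 76) + 11) = -6*(-109*(-81) + 11) = -6*(8829 + 11) = -6*8840 = -53040)
n/(-40530) = -53040/(-40530) = -53040*(-1/40530) = 1768/1351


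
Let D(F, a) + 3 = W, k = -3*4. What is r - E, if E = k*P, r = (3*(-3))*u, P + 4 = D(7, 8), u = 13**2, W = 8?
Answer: -1509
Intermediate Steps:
k = -12
u = 169
D(F, a) = 5 (D(F, a) = -3 + 8 = 5)
P = 1 (P = -4 + 5 = 1)
r = -1521 (r = (3*(-3))*169 = -9*169 = -1521)
E = -12 (E = -12*1 = -12)
r - E = -1521 - 1*(-12) = -1521 + 12 = -1509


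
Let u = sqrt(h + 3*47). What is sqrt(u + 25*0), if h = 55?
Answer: sqrt(14) ≈ 3.7417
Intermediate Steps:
u = 14 (u = sqrt(55 + 3*47) = sqrt(55 + 141) = sqrt(196) = 14)
sqrt(u + 25*0) = sqrt(14 + 25*0) = sqrt(14 + 0) = sqrt(14)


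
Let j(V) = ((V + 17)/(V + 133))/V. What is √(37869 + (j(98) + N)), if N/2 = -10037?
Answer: 5*√7444544646/3234 ≈ 133.40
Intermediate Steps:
N = -20074 (N = 2*(-10037) = -20074)
j(V) = (17 + V)/(V*(133 + V)) (j(V) = ((17 + V)/(133 + V))/V = (17 + V)/(V*(133 + V)))
√(37869 + (j(98) + N)) = √(37869 + ((17 + 98)/(98*(133 + 98)) - 20074)) = √(37869 + ((1/98)*115/231 - 20074)) = √(37869 + ((1/98)*(1/231)*115 - 20074)) = √(37869 + (115/22638 - 20074)) = √(37869 - 454435097/22638) = √(402843325/22638) = 5*√7444544646/3234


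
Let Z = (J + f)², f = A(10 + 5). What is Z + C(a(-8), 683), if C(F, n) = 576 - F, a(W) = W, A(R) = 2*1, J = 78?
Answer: 6984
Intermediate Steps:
A(R) = 2
f = 2
Z = 6400 (Z = (78 + 2)² = 80² = 6400)
Z + C(a(-8), 683) = 6400 + (576 - 1*(-8)) = 6400 + (576 + 8) = 6400 + 584 = 6984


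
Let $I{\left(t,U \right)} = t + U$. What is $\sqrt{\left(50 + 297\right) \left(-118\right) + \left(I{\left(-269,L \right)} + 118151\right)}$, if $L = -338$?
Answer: $\sqrt{76598} \approx 276.76$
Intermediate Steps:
$I{\left(t,U \right)} = U + t$
$\sqrt{\left(50 + 297\right) \left(-118\right) + \left(I{\left(-269,L \right)} + 118151\right)} = \sqrt{\left(50 + 297\right) \left(-118\right) + \left(\left(-338 - 269\right) + 118151\right)} = \sqrt{347 \left(-118\right) + \left(-607 + 118151\right)} = \sqrt{-40946 + 117544} = \sqrt{76598}$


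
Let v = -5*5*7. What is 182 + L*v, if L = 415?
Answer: -72443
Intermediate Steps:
v = -175 (v = -25*7 = -175)
182 + L*v = 182 + 415*(-175) = 182 - 72625 = -72443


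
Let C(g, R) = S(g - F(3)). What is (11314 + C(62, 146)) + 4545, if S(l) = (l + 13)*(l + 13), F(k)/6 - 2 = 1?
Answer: 19108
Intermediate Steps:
F(k) = 18 (F(k) = 12 + 6*1 = 12 + 6 = 18)
S(l) = (13 + l)² (S(l) = (13 + l)*(13 + l) = (13 + l)²)
C(g, R) = (-5 + g)² (C(g, R) = (13 + (g - 1*18))² = (13 + (g - 18))² = (13 + (-18 + g))² = (-5 + g)²)
(11314 + C(62, 146)) + 4545 = (11314 + (-5 + 62)²) + 4545 = (11314 + 57²) + 4545 = (11314 + 3249) + 4545 = 14563 + 4545 = 19108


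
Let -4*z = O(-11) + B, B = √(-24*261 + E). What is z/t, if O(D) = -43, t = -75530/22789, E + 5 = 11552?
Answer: -75379/23240 + 5259*√587/23240 ≈ 2.2391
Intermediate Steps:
E = 11547 (E = -5 + 11552 = 11547)
t = -5810/1753 (t = -75530*1/22789 = -5810/1753 ≈ -3.3143)
B = 3*√587 (B = √(-24*261 + 11547) = √(-6264 + 11547) = √5283 = 3*√587 ≈ 72.684)
z = 43/4 - 3*√587/4 (z = -(-43 + 3*√587)/4 = 43/4 - 3*√587/4 ≈ -7.4211)
z/t = (43/4 - 3*√587/4)/(-5810/1753) = (43/4 - 3*√587/4)*(-1753/5810) = -75379/23240 + 5259*√587/23240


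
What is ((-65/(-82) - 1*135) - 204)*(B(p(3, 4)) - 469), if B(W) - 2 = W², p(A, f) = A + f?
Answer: 5796197/41 ≈ 1.4137e+5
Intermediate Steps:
B(W) = 2 + W²
((-65/(-82) - 1*135) - 204)*(B(p(3, 4)) - 469) = ((-65/(-82) - 1*135) - 204)*((2 + (3 + 4)²) - 469) = ((-65*(-1/82) - 135) - 204)*((2 + 7²) - 469) = ((65/82 - 135) - 204)*((2 + 49) - 469) = (-11005/82 - 204)*(51 - 469) = -27733/82*(-418) = 5796197/41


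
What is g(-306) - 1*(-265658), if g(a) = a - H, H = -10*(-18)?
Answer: 265172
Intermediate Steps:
H = 180
g(a) = -180 + a (g(a) = a - 1*180 = a - 180 = -180 + a)
g(-306) - 1*(-265658) = (-180 - 306) - 1*(-265658) = -486 + 265658 = 265172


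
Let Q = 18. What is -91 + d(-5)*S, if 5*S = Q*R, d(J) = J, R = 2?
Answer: -127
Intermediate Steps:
S = 36/5 (S = (18*2)/5 = (⅕)*36 = 36/5 ≈ 7.2000)
-91 + d(-5)*S = -91 - 5*36/5 = -91 - 36 = -127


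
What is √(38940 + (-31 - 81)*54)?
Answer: 2*√8223 ≈ 181.36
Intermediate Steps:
√(38940 + (-31 - 81)*54) = √(38940 - 112*54) = √(38940 - 6048) = √32892 = 2*√8223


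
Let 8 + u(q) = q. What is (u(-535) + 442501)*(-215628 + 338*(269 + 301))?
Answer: -10150891344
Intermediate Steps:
u(q) = -8 + q
(u(-535) + 442501)*(-215628 + 338*(269 + 301)) = ((-8 - 535) + 442501)*(-215628 + 338*(269 + 301)) = (-543 + 442501)*(-215628 + 338*570) = 441958*(-215628 + 192660) = 441958*(-22968) = -10150891344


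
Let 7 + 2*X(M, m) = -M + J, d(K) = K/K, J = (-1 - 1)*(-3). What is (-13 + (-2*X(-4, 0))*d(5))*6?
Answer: -96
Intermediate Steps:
J = 6 (J = -2*(-3) = 6)
d(K) = 1
X(M, m) = -½ - M/2 (X(M, m) = -7/2 + (-M + 6)/2 = -7/2 + (6 - M)/2 = -7/2 + (3 - M/2) = -½ - M/2)
(-13 + (-2*X(-4, 0))*d(5))*6 = (-13 - 2*(-½ - ½*(-4))*1)*6 = (-13 - 2*(-½ + 2)*1)*6 = (-13 - 2*3/2*1)*6 = (-13 - 3*1)*6 = (-13 - 3)*6 = -16*6 = -96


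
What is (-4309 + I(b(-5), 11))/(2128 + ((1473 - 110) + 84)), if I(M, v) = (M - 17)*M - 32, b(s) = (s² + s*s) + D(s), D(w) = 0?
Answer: -207/275 ≈ -0.75273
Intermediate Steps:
b(s) = 2*s² (b(s) = (s² + s*s) + 0 = (s² + s²) + 0 = 2*s² + 0 = 2*s²)
I(M, v) = -32 + M*(-17 + M) (I(M, v) = (-17 + M)*M - 32 = M*(-17 + M) - 32 = -32 + M*(-17 + M))
(-4309 + I(b(-5), 11))/(2128 + ((1473 - 110) + 84)) = (-4309 + (-32 + (2*(-5)²)² - 34*(-5)²))/(2128 + ((1473 - 110) + 84)) = (-4309 + (-32 + (2*25)² - 34*25))/(2128 + (1363 + 84)) = (-4309 + (-32 + 50² - 17*50))/(2128 + 1447) = (-4309 + (-32 + 2500 - 850))/3575 = (-4309 + 1618)*(1/3575) = -2691*1/3575 = -207/275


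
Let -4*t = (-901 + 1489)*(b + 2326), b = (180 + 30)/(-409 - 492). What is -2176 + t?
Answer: -310001428/901 ≈ -3.4406e+5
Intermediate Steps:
b = -210/901 (b = 210/(-901) = 210*(-1/901) = -210/901 ≈ -0.23307)
t = -308040852/901 (t = -(-901 + 1489)*(-210/901 + 2326)/4 = -147*2095516/901 = -¼*1232163408/901 = -308040852/901 ≈ -3.4189e+5)
-2176 + t = -2176 - 308040852/901 = -310001428/901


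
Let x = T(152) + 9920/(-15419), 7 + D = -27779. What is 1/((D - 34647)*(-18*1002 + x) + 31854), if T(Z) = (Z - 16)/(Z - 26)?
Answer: 15419/17362506681986 ≈ 8.8806e-10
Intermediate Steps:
T(Z) = (-16 + Z)/(-26 + Z)
D = -27786 (D = -7 - 27779 = -27786)
x = 423532/971397 (x = (-16 + 152)/(-26 + 152) + 9920/(-15419) = 136/126 + 9920*(-1/15419) = (1/126)*136 - 9920/15419 = 68/63 - 9920/15419 = 423532/971397 ≈ 0.43600)
1/((D - 34647)*(-18*1002 + x) + 31854) = 1/((-27786 - 34647)*(-18*1002 + 423532/971397) + 31854) = 1/(-62433*(-18036 + 423532/971397) + 31854) = 1/(-62433*(-17519692760/971397) + 31854) = 1/(17362015525160/15419 + 31854) = 1/(17362506681986/15419) = 15419/17362506681986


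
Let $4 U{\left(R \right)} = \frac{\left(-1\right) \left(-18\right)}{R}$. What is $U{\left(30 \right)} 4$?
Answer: $\frac{3}{5} \approx 0.6$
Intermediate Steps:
$U{\left(R \right)} = \frac{9}{2 R}$ ($U{\left(R \right)} = \frac{\left(-1\right) \left(-18\right) \frac{1}{R}}{4} = \frac{18 \frac{1}{R}}{4} = \frac{9}{2 R}$)
$U{\left(30 \right)} 4 = \frac{9}{2 \cdot 30} \cdot 4 = \frac{9}{2} \cdot \frac{1}{30} \cdot 4 = \frac{3}{20} \cdot 4 = \frac{3}{5}$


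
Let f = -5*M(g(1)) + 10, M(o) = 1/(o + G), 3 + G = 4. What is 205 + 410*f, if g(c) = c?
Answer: 3280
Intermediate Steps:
G = 1 (G = -3 + 4 = 1)
M(o) = 1/(1 + o) (M(o) = 1/(o + 1) = 1/(1 + o))
f = 15/2 (f = -5/(1 + 1) + 10 = -5/2 + 10 = 15/2 ≈ 7.5000)
205 + 410*f = 205 + 410*(15/2) = 205 + 3075 = 3280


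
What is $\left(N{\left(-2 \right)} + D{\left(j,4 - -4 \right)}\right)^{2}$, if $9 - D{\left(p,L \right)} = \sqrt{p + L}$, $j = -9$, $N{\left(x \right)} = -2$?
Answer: $\left(7 - i\right)^{2} \approx 48.0 - 14.0 i$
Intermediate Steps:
$D{\left(p,L \right)} = 9 - \sqrt{L + p}$ ($D{\left(p,L \right)} = 9 - \sqrt{p + L} = 9 - \sqrt{L + p}$)
$\left(N{\left(-2 \right)} + D{\left(j,4 - -4 \right)}\right)^{2} = \left(-2 + \left(9 - \sqrt{\left(4 - -4\right) - 9}\right)\right)^{2} = \left(-2 + \left(9 - \sqrt{\left(4 + 4\right) - 9}\right)\right)^{2} = \left(-2 + \left(9 - \sqrt{8 - 9}\right)\right)^{2} = \left(-2 + \left(9 - \sqrt{-1}\right)\right)^{2} = \left(-2 + \left(9 - i\right)\right)^{2} = \left(7 - i\right)^{2}$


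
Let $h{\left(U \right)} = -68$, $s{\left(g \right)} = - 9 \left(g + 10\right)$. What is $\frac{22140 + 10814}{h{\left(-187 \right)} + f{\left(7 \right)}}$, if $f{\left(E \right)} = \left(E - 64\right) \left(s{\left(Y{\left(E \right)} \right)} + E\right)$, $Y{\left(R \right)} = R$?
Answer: $\frac{16477}{4127} \approx 3.9925$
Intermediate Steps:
$s{\left(g \right)} = -90 - 9 g$ ($s{\left(g \right)} = - 9 \left(10 + g\right) = -90 - 9 g$)
$f{\left(E \right)} = \left(-90 - 8 E\right) \left(-64 + E\right)$ ($f{\left(E \right)} = \left(E - 64\right) \left(\left(-90 - 9 E\right) + E\right) = \left(-64 + E\right) \left(-90 - 8 E\right) = \left(-90 - 8 E\right) \left(-64 + E\right)$)
$\frac{22140 + 10814}{h{\left(-187 \right)} + f{\left(7 \right)}} = \frac{22140 + 10814}{-68 + \left(5760 - 8 \cdot 7^{2} + 422 \cdot 7\right)} = \frac{32954}{-68 + \left(5760 - 392 + 2954\right)} = \frac{32954}{-68 + 8322} = \frac{32954}{8254} = 32954 \cdot \frac{1}{8254} = \frac{16477}{4127}$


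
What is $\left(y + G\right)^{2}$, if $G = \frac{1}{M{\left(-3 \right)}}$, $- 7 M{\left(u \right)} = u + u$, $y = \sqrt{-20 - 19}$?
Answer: $- \frac{1355}{36} + \frac{7 i \sqrt{39}}{3} \approx -37.639 + 14.572 i$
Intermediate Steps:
$y = i \sqrt{39}$ ($y = \sqrt{-39} = i \sqrt{39} \approx 6.245 i$)
$M{\left(u \right)} = - \frac{2 u}{7}$ ($M{\left(u \right)} = - \frac{u + u}{7} = - \frac{2 u}{7}$)
$G = \frac{7}{6}$ ($G = \frac{1}{\left(- \frac{2}{7}\right) \left(-3\right)} = \frac{1}{\frac{6}{7}} = \frac{7}{6} \approx 1.1667$)
$\left(y + G\right)^{2} = \left(i \sqrt{39} + \frac{7}{6}\right)^{2} = \left(\frac{7}{6} + i \sqrt{39}\right)^{2}$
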